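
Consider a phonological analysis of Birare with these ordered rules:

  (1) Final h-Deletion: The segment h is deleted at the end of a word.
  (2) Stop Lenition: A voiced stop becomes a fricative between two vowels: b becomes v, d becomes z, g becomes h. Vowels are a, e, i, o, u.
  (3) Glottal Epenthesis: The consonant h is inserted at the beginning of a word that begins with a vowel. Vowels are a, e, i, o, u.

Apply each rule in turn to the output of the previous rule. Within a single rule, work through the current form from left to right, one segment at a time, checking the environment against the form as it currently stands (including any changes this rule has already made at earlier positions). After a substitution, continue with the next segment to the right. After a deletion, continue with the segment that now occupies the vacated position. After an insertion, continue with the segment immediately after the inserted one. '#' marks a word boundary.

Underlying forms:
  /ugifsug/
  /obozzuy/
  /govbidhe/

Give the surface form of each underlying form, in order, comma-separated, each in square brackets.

[huhifsug], [hovozzuy], [govbidhe]

/ugifsug/:
  (1) Final h-Deletion: no change — [ugifsug]
  (2) Stop Lenition: [ugifsug] → [uhifsug]
  (3) Glottal Epenthesis: [uhifsug] → [huhifsug]
/obozzuy/:
  (1) Final h-Deletion: no change — [obozzuy]
  (2) Stop Lenition: [obozzuy] → [ovozzuy]
  (3) Glottal Epenthesis: [ovozzuy] → [hovozzuy]
/govbidhe/:
  (1) Final h-Deletion: no change — [govbidhe]
  (2) Stop Lenition: no change — [govbidhe]
  (3) Glottal Epenthesis: no change — [govbidhe]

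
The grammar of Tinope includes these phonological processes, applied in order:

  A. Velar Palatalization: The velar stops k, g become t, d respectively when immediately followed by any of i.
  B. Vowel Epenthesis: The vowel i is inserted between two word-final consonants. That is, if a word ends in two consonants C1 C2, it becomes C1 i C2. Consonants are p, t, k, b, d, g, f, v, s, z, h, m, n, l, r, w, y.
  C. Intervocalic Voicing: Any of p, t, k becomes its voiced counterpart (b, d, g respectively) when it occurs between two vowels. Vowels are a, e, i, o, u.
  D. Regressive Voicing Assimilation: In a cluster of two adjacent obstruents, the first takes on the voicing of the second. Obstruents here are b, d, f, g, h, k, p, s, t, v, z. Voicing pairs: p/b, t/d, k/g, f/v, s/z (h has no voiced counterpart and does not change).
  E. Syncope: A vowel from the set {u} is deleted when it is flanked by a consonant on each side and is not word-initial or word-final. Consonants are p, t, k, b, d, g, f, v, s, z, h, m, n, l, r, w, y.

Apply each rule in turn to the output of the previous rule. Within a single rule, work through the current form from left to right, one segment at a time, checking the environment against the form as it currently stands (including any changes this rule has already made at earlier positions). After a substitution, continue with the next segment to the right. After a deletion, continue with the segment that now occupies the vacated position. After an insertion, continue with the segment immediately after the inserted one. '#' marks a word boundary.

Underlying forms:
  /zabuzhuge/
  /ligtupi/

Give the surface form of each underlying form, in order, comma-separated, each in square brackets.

/zabuzhuge/:
  A Velar Palatalization: no change — [zabuzhuge]
  B Vowel Epenthesis: no change — [zabuzhuge]
  C Intervocalic Voicing: no change — [zabuzhuge]
  D Regressive Voicing Assimilation: [zabuzhuge] → [zabushuge]
  E Syncope: [zabushuge] → [zabshge]
/ligtupi/:
  A Velar Palatalization: no change — [ligtupi]
  B Vowel Epenthesis: no change — [ligtupi]
  C Intervocalic Voicing: [ligtupi] → [ligtubi]
  D Regressive Voicing Assimilation: [ligtubi] → [liktubi]
  E Syncope: [liktubi] → [liktbi]

[zabshge], [liktbi]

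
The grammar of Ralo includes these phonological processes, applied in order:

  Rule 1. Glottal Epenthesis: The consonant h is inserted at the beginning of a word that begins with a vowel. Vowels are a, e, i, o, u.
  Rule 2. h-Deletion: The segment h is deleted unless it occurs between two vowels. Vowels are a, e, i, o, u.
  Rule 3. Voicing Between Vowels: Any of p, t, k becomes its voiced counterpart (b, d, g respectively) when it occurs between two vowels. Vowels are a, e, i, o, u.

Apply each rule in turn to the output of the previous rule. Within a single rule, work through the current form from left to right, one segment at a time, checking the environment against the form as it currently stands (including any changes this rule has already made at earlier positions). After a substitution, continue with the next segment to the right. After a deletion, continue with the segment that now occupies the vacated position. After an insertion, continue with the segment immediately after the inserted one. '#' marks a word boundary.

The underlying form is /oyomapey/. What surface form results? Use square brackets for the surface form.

[oyomabey]

Rule 1 Glottal Epenthesis: [oyomapey] → [hoyomapey]
Rule 2 h-Deletion: [hoyomapey] → [oyomapey]
Rule 3 Voicing Between Vowels: [oyomapey] → [oyomabey]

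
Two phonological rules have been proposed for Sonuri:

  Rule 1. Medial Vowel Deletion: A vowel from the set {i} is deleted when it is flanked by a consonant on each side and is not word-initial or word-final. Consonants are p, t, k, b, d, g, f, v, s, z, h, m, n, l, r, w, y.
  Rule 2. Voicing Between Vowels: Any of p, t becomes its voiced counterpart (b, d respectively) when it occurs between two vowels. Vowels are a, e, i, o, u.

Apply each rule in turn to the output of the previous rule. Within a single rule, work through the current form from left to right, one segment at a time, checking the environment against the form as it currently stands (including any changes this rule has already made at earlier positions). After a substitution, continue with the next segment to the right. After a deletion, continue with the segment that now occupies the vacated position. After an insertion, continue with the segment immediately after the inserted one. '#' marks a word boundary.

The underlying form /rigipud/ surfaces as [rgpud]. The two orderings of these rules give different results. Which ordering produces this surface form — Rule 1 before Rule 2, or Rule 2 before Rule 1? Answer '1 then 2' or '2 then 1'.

1 then 2

Order 1 then 2:
  1 Medial Vowel Deletion: [rigipud] → [rgpud]
  2 Voicing Between Vowels: no change — [rgpud]
  result: [rgpud]
Order 2 then 1:
  2 Voicing Between Vowels: [rigipud] → [rigibud]
  1 Medial Vowel Deletion: [rigibud] → [rgbud]
  result: [rgbud]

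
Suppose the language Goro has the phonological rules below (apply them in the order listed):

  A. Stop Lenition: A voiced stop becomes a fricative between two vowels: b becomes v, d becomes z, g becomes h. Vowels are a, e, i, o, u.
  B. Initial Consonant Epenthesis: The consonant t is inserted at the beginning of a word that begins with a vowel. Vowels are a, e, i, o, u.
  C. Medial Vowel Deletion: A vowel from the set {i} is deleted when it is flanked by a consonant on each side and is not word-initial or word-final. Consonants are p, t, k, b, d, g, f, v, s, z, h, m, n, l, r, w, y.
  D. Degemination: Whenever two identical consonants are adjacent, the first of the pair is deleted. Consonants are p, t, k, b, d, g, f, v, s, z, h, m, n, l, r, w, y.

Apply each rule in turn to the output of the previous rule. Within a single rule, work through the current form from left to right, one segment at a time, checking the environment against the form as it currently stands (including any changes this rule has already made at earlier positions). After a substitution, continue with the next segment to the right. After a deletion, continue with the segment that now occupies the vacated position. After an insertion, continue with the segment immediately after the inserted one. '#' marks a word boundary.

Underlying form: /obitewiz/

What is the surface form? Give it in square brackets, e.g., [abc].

A Stop Lenition: [obitewiz] → [ovitewiz]
B Initial Consonant Epenthesis: [ovitewiz] → [tovitewiz]
C Medial Vowel Deletion: [tovitewiz] → [tovtewz]
D Degemination: no change — [tovtewz]

[tovtewz]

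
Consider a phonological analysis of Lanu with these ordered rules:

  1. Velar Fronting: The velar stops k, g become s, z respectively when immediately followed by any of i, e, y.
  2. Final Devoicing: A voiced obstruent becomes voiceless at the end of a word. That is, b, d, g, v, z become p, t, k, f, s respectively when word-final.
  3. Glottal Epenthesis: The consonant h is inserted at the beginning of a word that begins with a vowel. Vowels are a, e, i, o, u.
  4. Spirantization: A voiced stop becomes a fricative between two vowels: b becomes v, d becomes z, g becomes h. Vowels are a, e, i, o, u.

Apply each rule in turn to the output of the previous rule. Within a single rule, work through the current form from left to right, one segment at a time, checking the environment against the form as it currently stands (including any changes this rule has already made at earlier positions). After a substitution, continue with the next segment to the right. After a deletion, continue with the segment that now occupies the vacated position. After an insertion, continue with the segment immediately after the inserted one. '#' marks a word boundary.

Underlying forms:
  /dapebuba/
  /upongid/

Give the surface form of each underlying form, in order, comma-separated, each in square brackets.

[dapevuva], [huponzit]

/dapebuba/:
  1 Velar Fronting: no change — [dapebuba]
  2 Final Devoicing: no change — [dapebuba]
  3 Glottal Epenthesis: no change — [dapebuba]
  4 Spirantization: [dapebuba] → [dapevuva]
/upongid/:
  1 Velar Fronting: [upongid] → [uponzid]
  2 Final Devoicing: [uponzid] → [uponzit]
  3 Glottal Epenthesis: [uponzit] → [huponzit]
  4 Spirantization: no change — [huponzit]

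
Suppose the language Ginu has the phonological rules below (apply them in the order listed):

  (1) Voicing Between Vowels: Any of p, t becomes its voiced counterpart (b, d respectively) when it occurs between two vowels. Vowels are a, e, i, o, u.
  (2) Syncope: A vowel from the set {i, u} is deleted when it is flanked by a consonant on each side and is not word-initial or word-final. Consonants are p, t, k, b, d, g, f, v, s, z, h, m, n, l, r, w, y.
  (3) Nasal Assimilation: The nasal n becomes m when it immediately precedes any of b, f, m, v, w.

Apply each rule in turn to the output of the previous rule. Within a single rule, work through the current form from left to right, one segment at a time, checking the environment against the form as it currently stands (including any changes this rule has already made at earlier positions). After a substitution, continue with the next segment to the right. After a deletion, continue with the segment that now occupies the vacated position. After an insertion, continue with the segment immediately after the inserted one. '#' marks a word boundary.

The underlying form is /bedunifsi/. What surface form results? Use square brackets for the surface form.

[bedmfsi]

(1) Voicing Between Vowels: no change — [bedunifsi]
(2) Syncope: [bedunifsi] → [bednfsi]
(3) Nasal Assimilation: [bednfsi] → [bedmfsi]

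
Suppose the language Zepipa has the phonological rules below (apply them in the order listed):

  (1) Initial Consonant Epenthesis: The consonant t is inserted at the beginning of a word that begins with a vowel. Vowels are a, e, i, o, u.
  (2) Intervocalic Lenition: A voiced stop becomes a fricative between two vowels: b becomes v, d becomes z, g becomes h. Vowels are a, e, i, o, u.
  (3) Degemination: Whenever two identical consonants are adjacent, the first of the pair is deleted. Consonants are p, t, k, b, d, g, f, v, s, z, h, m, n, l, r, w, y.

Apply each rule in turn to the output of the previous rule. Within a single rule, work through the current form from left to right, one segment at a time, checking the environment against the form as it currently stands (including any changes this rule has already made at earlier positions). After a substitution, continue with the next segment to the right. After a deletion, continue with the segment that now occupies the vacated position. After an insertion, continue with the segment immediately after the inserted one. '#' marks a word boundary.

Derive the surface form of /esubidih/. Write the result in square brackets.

[tesuvizih]

(1) Initial Consonant Epenthesis: [esubidih] → [tesubidih]
(2) Intervocalic Lenition: [tesubidih] → [tesuvizih]
(3) Degemination: no change — [tesuvizih]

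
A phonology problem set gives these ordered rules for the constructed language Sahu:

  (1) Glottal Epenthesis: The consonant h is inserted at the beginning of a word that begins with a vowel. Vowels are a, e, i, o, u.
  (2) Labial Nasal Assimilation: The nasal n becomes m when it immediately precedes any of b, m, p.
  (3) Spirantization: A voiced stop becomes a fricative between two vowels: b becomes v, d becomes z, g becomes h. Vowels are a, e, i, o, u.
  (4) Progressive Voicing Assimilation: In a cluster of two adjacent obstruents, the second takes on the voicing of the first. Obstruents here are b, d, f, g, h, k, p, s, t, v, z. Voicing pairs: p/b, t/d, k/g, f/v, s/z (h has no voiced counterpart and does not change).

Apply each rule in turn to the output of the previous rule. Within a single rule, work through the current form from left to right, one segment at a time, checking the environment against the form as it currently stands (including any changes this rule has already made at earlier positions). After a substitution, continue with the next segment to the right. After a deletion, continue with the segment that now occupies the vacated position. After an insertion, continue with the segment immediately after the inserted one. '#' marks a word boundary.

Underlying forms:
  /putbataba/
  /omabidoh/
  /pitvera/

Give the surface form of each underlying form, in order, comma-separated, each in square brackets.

[putpatava], [homavizoh], [pitfera]

/putbataba/:
  (1) Glottal Epenthesis: no change — [putbataba]
  (2) Labial Nasal Assimilation: no change — [putbataba]
  (3) Spirantization: [putbataba] → [putbatava]
  (4) Progressive Voicing Assimilation: [putbatava] → [putpatava]
/omabidoh/:
  (1) Glottal Epenthesis: [omabidoh] → [homabidoh]
  (2) Labial Nasal Assimilation: no change — [homabidoh]
  (3) Spirantization: [homabidoh] → [homavizoh]
  (4) Progressive Voicing Assimilation: no change — [homavizoh]
/pitvera/:
  (1) Glottal Epenthesis: no change — [pitvera]
  (2) Labial Nasal Assimilation: no change — [pitvera]
  (3) Spirantization: no change — [pitvera]
  (4) Progressive Voicing Assimilation: [pitvera] → [pitfera]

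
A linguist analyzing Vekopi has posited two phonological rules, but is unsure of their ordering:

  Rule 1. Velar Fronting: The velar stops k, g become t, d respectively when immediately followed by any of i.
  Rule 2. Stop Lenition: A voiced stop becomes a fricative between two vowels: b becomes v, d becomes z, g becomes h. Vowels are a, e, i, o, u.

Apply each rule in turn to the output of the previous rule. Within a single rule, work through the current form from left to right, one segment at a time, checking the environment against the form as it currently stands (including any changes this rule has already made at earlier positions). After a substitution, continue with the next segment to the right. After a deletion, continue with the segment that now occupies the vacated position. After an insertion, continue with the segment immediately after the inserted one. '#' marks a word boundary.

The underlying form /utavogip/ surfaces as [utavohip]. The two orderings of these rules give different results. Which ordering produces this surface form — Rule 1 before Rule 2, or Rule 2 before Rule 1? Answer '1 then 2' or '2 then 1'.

2 then 1

Order 1 then 2:
  1 Velar Fronting: [utavogip] → [utavodip]
  2 Stop Lenition: [utavodip] → [utavozip]
  result: [utavozip]
Order 2 then 1:
  2 Stop Lenition: [utavogip] → [utavohip]
  1 Velar Fronting: no change — [utavohip]
  result: [utavohip]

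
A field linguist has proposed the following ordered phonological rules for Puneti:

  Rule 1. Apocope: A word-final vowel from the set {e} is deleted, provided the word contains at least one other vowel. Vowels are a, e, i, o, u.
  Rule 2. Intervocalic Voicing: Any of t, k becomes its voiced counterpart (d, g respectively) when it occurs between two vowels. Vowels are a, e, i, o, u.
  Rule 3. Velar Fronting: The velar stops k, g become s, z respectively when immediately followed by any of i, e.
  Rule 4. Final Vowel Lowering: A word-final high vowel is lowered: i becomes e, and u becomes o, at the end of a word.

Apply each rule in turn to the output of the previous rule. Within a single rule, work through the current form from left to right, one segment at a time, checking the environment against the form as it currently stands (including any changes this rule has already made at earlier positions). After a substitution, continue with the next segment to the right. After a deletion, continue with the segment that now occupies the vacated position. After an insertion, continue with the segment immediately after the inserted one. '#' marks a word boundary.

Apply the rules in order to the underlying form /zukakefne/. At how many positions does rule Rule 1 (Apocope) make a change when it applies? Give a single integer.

1

Rule 1 Apocope: [zukakefne] → [zukakefn]
Rule 2 Intervocalic Voicing: [zukakefn] → [zugagefn]
Rule 3 Velar Fronting: [zugagefn] → [zugazefn]
Rule 4 Final Vowel Lowering: no change — [zugazefn]
Rule Rule 1 changed 1 position(s).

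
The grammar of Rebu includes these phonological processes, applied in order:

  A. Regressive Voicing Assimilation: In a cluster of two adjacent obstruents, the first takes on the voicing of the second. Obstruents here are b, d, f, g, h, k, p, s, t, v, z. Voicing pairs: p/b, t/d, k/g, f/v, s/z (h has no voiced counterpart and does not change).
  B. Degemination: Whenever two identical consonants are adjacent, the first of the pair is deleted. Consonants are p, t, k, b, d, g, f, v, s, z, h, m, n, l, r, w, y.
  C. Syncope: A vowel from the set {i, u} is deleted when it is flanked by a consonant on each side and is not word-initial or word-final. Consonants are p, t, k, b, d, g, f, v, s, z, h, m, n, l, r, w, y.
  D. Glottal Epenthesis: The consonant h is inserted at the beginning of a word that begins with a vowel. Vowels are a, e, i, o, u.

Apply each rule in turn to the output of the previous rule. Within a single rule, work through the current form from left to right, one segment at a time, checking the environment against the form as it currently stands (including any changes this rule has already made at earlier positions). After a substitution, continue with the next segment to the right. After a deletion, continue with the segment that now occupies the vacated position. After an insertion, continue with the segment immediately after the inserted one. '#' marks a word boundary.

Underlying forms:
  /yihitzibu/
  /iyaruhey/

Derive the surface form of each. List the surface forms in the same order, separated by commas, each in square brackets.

/yihitzibu/:
  A Regressive Voicing Assimilation: [yihitzibu] → [yihidzibu]
  B Degemination: no change — [yihidzibu]
  C Syncope: [yihidzibu] → [yhdzbu]
  D Glottal Epenthesis: no change — [yhdzbu]
/iyaruhey/:
  A Regressive Voicing Assimilation: no change — [iyaruhey]
  B Degemination: no change — [iyaruhey]
  C Syncope: [iyaruhey] → [iyarhey]
  D Glottal Epenthesis: [iyarhey] → [hiyarhey]

[yhdzbu], [hiyarhey]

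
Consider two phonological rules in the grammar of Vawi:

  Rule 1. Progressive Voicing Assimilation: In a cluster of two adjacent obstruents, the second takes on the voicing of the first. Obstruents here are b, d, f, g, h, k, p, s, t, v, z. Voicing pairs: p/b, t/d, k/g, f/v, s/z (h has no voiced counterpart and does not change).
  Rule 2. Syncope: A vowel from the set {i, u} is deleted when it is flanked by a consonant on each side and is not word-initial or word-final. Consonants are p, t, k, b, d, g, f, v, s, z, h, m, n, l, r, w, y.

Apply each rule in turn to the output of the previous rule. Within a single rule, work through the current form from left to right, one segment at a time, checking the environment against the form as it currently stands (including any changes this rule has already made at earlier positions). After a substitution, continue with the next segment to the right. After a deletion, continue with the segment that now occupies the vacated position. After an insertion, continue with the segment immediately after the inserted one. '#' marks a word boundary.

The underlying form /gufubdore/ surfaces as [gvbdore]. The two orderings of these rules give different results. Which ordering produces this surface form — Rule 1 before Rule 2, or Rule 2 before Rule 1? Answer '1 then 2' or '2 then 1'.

Order 1 then 2:
  1 Progressive Voicing Assimilation: no change — [gufubdore]
  2 Syncope: [gufubdore] → [gfbdore]
  result: [gfbdore]
Order 2 then 1:
  2 Syncope: [gufubdore] → [gfbdore]
  1 Progressive Voicing Assimilation: [gfbdore] → [gvbdore]
  result: [gvbdore]

2 then 1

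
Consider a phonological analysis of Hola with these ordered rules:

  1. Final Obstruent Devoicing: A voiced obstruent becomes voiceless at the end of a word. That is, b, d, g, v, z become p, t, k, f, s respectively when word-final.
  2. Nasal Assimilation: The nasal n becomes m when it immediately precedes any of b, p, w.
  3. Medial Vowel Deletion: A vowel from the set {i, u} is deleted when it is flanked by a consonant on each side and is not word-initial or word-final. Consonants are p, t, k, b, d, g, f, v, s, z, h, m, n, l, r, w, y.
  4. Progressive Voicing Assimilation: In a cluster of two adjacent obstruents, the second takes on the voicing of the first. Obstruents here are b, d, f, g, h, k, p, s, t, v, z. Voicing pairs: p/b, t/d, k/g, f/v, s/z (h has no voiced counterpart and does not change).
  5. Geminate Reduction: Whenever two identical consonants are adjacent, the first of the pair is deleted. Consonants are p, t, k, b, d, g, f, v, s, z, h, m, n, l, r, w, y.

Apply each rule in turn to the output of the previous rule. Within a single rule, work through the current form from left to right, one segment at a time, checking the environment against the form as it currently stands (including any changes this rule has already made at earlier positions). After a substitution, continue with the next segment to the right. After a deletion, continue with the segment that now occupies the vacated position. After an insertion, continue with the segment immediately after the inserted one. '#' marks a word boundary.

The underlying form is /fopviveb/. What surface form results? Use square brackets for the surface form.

1 Final Obstruent Devoicing: [fopviveb] → [fopvivep]
2 Nasal Assimilation: no change — [fopvivep]
3 Medial Vowel Deletion: [fopvivep] → [fopvvep]
4 Progressive Voicing Assimilation: [fopvvep] → [fopffep]
5 Geminate Reduction: [fopffep] → [fopfep]

[fopfep]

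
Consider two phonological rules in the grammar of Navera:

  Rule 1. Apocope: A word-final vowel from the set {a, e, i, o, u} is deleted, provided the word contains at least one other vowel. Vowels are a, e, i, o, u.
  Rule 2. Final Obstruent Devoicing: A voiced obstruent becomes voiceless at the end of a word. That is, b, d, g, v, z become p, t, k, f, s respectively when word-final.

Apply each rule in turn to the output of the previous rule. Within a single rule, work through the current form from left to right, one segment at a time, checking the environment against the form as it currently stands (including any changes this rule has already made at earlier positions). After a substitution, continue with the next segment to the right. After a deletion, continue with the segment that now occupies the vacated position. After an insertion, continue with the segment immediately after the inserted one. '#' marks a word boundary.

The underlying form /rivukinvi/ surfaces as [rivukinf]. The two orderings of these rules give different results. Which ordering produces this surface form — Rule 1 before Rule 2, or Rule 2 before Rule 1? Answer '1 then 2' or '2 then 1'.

Order 1 then 2:
  1 Apocope: [rivukinvi] → [rivukinv]
  2 Final Obstruent Devoicing: [rivukinv] → [rivukinf]
  result: [rivukinf]
Order 2 then 1:
  2 Final Obstruent Devoicing: no change — [rivukinvi]
  1 Apocope: [rivukinvi] → [rivukinv]
  result: [rivukinv]

1 then 2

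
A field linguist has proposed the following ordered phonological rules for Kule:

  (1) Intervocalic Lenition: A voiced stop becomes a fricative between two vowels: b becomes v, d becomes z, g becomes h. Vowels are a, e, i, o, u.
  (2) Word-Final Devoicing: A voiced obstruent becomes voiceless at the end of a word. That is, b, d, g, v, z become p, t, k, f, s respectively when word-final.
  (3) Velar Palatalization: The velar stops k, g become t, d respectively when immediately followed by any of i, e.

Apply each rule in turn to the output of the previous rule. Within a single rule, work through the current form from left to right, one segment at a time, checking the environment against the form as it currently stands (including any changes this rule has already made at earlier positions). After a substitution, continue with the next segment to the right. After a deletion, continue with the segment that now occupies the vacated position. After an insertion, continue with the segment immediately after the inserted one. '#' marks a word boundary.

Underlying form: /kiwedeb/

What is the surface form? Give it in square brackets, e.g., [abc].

(1) Intervocalic Lenition: [kiwedeb] → [kiwezeb]
(2) Word-Final Devoicing: [kiwezeb] → [kiwezep]
(3) Velar Palatalization: [kiwezep] → [tiwezep]

[tiwezep]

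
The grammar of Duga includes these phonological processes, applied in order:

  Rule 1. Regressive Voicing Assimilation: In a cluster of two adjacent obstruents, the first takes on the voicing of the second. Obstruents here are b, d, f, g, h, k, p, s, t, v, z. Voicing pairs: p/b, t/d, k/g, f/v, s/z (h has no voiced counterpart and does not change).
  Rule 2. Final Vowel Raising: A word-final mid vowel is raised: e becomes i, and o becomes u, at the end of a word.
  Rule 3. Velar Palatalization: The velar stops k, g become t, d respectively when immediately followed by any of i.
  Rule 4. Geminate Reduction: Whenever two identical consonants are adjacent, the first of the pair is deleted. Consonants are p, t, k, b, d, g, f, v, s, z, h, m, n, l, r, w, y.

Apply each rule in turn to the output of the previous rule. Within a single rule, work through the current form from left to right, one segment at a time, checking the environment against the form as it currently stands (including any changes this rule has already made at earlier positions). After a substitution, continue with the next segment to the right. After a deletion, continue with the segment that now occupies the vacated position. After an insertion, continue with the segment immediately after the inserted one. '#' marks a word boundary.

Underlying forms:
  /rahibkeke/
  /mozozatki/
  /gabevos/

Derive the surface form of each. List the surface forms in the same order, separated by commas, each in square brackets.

[rahipketi], [mozozati], [gabevos]

/rahibkeke/:
  Rule 1 Regressive Voicing Assimilation: [rahibkeke] → [rahipkeke]
  Rule 2 Final Vowel Raising: [rahipkeke] → [rahipkeki]
  Rule 3 Velar Palatalization: [rahipkeki] → [rahipketi]
  Rule 4 Geminate Reduction: no change — [rahipketi]
/mozozatki/:
  Rule 1 Regressive Voicing Assimilation: no change — [mozozatki]
  Rule 2 Final Vowel Raising: no change — [mozozatki]
  Rule 3 Velar Palatalization: [mozozatki] → [mozozatti]
  Rule 4 Geminate Reduction: [mozozatti] → [mozozati]
/gabevos/:
  Rule 1 Regressive Voicing Assimilation: no change — [gabevos]
  Rule 2 Final Vowel Raising: no change — [gabevos]
  Rule 3 Velar Palatalization: no change — [gabevos]
  Rule 4 Geminate Reduction: no change — [gabevos]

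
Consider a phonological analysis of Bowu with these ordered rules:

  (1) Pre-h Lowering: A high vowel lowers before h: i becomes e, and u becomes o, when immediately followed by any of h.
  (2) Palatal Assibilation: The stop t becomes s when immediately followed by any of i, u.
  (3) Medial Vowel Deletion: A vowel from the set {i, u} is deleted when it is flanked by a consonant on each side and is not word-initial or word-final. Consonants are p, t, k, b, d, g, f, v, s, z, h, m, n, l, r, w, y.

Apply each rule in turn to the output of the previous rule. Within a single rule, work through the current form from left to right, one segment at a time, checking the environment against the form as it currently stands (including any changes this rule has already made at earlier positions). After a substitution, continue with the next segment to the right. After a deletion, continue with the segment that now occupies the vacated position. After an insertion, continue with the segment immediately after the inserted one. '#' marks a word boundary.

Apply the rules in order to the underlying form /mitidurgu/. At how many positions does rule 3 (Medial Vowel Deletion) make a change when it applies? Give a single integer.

(1) Pre-h Lowering: no change — [mitidurgu]
(2) Palatal Assibilation: [mitidurgu] → [misidurgu]
(3) Medial Vowel Deletion: [misidurgu] → [msdrgu]
Rule 3 changed 3 position(s).

3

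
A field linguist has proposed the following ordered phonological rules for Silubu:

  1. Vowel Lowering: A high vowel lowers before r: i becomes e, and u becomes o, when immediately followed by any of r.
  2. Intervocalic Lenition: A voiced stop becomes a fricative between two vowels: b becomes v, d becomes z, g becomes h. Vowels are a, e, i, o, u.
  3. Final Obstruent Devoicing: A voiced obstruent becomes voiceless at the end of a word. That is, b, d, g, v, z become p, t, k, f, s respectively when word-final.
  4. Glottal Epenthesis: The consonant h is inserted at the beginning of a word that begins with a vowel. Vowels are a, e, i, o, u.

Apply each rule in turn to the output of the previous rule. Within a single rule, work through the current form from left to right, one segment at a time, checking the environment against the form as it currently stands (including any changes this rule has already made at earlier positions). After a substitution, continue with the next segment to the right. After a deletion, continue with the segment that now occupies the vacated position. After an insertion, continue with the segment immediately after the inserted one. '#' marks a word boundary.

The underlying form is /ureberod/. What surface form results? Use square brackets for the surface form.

1 Vowel Lowering: [ureberod] → [oreberod]
2 Intervocalic Lenition: [oreberod] → [oreverod]
3 Final Obstruent Devoicing: [oreverod] → [oreverot]
4 Glottal Epenthesis: [oreverot] → [horeverot]

[horeverot]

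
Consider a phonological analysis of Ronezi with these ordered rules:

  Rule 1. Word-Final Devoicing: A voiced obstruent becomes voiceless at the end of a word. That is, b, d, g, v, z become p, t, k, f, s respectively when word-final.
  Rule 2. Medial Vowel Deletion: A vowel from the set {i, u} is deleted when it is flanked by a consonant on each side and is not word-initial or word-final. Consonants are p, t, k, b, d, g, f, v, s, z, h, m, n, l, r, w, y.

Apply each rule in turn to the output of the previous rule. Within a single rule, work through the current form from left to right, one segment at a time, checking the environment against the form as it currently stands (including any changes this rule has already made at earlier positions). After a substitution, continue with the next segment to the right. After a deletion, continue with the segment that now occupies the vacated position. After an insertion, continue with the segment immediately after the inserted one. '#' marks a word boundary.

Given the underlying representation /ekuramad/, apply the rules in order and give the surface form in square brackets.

[ekramat]

Rule 1 Word-Final Devoicing: [ekuramad] → [ekuramat]
Rule 2 Medial Vowel Deletion: [ekuramat] → [ekramat]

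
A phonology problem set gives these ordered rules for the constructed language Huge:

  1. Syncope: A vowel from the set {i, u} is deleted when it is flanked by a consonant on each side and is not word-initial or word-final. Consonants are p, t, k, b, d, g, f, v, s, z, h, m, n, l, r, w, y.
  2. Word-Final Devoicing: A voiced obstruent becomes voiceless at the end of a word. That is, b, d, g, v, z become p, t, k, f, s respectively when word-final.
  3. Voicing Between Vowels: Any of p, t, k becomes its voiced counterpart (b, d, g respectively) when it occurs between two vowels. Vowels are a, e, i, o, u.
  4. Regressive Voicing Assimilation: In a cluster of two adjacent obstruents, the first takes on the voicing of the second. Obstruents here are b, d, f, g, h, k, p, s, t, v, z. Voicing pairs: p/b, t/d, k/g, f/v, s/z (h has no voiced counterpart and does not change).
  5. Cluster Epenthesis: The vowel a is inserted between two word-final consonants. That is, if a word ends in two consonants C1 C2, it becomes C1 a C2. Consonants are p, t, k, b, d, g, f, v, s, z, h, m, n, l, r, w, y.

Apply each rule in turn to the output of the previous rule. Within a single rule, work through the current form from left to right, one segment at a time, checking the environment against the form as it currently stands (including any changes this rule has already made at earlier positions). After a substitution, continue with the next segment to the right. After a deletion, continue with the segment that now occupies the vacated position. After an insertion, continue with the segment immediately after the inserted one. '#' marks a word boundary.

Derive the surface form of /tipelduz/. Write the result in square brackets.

[tpeltas]

1 Syncope: [tipelduz] → [tpeldz]
2 Word-Final Devoicing: [tpeldz] → [tpelds]
3 Voicing Between Vowels: no change — [tpelds]
4 Regressive Voicing Assimilation: [tpelds] → [tpelts]
5 Cluster Epenthesis: [tpelts] → [tpeltas]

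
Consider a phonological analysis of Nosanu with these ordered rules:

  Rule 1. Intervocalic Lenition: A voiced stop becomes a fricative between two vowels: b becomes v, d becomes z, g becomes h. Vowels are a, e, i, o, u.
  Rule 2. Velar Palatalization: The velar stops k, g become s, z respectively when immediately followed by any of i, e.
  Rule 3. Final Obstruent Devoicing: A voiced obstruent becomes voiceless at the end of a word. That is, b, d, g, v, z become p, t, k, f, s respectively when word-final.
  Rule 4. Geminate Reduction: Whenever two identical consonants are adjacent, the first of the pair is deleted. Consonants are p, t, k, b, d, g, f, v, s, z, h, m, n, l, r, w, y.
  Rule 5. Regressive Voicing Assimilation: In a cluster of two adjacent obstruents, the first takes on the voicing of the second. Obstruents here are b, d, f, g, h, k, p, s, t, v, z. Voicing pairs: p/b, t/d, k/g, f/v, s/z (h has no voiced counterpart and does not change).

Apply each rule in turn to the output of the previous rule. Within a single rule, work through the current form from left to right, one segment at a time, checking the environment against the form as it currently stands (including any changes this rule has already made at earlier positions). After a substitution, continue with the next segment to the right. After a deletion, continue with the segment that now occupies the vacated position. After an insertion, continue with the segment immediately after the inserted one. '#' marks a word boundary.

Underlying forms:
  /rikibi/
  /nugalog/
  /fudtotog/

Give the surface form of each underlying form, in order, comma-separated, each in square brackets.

/rikibi/:
  Rule 1 Intervocalic Lenition: [rikibi] → [rikivi]
  Rule 2 Velar Palatalization: [rikivi] → [risivi]
  Rule 3 Final Obstruent Devoicing: no change — [risivi]
  Rule 4 Geminate Reduction: no change — [risivi]
  Rule 5 Regressive Voicing Assimilation: no change — [risivi]
/nugalog/:
  Rule 1 Intervocalic Lenition: [nugalog] → [nuhalog]
  Rule 2 Velar Palatalization: no change — [nuhalog]
  Rule 3 Final Obstruent Devoicing: [nuhalog] → [nuhalok]
  Rule 4 Geminate Reduction: no change — [nuhalok]
  Rule 5 Regressive Voicing Assimilation: no change — [nuhalok]
/fudtotog/:
  Rule 1 Intervocalic Lenition: no change — [fudtotog]
  Rule 2 Velar Palatalization: no change — [fudtotog]
  Rule 3 Final Obstruent Devoicing: [fudtotog] → [fudtotok]
  Rule 4 Geminate Reduction: no change — [fudtotok]
  Rule 5 Regressive Voicing Assimilation: [fudtotok] → [futtotok]

[risivi], [nuhalok], [futtotok]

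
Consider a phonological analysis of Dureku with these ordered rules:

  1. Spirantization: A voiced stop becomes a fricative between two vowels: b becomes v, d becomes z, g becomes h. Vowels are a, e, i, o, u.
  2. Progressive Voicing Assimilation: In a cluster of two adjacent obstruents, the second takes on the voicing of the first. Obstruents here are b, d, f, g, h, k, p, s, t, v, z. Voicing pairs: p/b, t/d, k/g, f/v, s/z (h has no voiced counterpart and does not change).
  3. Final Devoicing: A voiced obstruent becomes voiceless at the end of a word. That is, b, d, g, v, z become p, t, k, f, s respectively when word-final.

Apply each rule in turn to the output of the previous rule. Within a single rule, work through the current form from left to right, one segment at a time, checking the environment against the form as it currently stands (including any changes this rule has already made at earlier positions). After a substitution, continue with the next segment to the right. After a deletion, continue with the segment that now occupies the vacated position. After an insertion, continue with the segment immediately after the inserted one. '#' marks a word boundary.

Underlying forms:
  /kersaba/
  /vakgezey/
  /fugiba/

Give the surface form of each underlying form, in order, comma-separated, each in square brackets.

/kersaba/:
  1 Spirantization: [kersaba] → [kersava]
  2 Progressive Voicing Assimilation: no change — [kersava]
  3 Final Devoicing: no change — [kersava]
/vakgezey/:
  1 Spirantization: no change — [vakgezey]
  2 Progressive Voicing Assimilation: [vakgezey] → [vakkezey]
  3 Final Devoicing: no change — [vakkezey]
/fugiba/:
  1 Spirantization: [fugiba] → [fuhiva]
  2 Progressive Voicing Assimilation: no change — [fuhiva]
  3 Final Devoicing: no change — [fuhiva]

[kersava], [vakkezey], [fuhiva]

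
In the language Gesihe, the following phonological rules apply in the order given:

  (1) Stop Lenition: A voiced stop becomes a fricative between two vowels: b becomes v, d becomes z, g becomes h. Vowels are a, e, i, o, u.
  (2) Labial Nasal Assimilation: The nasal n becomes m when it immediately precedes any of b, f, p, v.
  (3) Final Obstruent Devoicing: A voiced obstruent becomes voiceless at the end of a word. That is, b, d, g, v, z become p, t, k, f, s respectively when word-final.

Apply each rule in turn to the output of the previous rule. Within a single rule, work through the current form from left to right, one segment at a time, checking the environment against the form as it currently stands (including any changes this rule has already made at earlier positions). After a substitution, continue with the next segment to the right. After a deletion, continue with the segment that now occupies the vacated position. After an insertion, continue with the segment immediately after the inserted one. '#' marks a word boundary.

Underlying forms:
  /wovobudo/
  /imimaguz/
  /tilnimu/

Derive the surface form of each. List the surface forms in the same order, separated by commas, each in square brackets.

/wovobudo/:
  (1) Stop Lenition: [wovobudo] → [wovovuzo]
  (2) Labial Nasal Assimilation: no change — [wovovuzo]
  (3) Final Obstruent Devoicing: no change — [wovovuzo]
/imimaguz/:
  (1) Stop Lenition: [imimaguz] → [imimahuz]
  (2) Labial Nasal Assimilation: no change — [imimahuz]
  (3) Final Obstruent Devoicing: [imimahuz] → [imimahus]
/tilnimu/:
  (1) Stop Lenition: no change — [tilnimu]
  (2) Labial Nasal Assimilation: no change — [tilnimu]
  (3) Final Obstruent Devoicing: no change — [tilnimu]

[wovovuzo], [imimahus], [tilnimu]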